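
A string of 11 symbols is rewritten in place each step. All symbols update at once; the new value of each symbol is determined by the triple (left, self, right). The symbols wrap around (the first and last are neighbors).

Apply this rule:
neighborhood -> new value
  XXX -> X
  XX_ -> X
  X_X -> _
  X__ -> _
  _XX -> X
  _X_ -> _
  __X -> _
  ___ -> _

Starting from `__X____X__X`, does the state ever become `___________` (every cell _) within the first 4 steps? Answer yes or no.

___________
all cells are _ at step 1

yes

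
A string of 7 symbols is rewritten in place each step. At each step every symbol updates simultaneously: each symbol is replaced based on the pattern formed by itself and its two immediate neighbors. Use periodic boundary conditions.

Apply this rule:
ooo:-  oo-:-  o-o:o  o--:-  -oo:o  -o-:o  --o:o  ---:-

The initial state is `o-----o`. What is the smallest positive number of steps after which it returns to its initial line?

7

-----oo
----oo-
---oo--
--oo---
-oo----
oo-----
o-----o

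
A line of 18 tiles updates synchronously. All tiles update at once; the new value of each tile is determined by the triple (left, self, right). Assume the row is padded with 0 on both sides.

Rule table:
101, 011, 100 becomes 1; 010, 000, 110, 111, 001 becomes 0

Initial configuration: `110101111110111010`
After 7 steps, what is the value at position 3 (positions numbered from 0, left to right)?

101011000001100101
010110100001010010
001101010000101001
001010101000010100
000101010100001010
000010101010000101
000001010101000010
position 3 holds 0

0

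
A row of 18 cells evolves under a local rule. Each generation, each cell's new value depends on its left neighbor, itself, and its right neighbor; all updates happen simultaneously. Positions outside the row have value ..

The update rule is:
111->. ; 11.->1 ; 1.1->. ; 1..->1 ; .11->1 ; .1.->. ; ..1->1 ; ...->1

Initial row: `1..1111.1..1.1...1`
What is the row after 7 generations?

.111..1..11...111.
11.111.11111111.11
11.1.1.1......1.11
11......111111..11
111111111....11111
1.......111111...1
.11111111....1111.

.11111111....1111.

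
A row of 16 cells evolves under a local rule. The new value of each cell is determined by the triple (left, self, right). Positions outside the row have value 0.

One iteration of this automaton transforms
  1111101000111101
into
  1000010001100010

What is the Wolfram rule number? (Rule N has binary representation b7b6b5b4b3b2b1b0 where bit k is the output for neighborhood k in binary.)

position 1: 111 → 0  (bit 7 = 0)
position 4: 110 → 0  (bit 6 = 0)
position 5: 101 → 1  (bit 5 = 1)
position 7: 100 → 0  (bit 4 = 0)
position 0: 011 → 1  (bit 3 = 1)
position 6: 010 → 0  (bit 2 = 0)
position 9: 001 → 1  (bit 1 = 1)
position 8: 000 → 0  (bit 0 = 0)
bits b7..b0 = 00101010 = 42

42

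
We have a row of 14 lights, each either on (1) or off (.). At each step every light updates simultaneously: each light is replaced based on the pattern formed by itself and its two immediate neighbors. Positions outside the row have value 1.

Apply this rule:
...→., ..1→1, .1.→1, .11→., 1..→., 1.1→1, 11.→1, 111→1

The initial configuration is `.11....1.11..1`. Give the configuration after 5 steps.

1.1...111.1.1.
111..1.1111111
111.111.111111
1111.111.11111
11111.111.1111

11111.111.1111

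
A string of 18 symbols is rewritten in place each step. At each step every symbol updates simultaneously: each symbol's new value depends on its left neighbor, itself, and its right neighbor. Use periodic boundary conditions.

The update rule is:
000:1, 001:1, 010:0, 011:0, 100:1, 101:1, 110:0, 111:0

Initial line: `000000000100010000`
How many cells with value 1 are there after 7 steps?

111111111011101111
000000000100010000  (repeats step 0; period 2)
step 7: 111111111011101111
count of 1: 16

16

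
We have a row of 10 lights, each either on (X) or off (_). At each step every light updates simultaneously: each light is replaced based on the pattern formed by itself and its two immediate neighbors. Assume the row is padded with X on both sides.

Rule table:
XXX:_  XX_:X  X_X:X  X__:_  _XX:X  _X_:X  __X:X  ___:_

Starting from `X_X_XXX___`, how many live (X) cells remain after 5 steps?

step 1: XXXXX_X__X
step 2: ____XXX_XX
step 3: ___XX_XXX_
step 4: __XXXXX_XX
step 5: _XX___XXX_
count of X: 5

5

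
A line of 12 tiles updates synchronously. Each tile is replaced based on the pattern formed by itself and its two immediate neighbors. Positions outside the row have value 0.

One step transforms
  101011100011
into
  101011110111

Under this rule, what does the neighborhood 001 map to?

At position 9 the neighborhood is 001; the next row has 1 there.

1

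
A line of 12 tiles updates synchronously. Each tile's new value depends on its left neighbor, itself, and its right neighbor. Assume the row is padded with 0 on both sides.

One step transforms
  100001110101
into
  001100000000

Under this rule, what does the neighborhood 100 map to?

At position 1 the neighborhood is 100; the next row has 0 there.

0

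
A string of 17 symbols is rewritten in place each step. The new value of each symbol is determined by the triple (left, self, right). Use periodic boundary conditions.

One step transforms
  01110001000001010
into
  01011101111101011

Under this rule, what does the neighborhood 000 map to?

1

At position 5 the neighborhood is 000; the next row has 1 there.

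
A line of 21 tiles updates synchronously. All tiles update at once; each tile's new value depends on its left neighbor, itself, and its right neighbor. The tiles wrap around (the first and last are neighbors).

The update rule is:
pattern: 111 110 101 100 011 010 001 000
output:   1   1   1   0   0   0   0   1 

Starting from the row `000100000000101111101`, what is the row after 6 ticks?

110101010011101000101

010001111110010111110
000100111110001011110
110000011110100101110
010111001111000010111
101011000111011001011
110101010011101000101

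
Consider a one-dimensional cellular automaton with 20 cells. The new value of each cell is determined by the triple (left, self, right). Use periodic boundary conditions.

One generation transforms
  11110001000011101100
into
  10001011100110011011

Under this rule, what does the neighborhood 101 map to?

1

At position 15 the neighborhood is 101; the next row has 1 there.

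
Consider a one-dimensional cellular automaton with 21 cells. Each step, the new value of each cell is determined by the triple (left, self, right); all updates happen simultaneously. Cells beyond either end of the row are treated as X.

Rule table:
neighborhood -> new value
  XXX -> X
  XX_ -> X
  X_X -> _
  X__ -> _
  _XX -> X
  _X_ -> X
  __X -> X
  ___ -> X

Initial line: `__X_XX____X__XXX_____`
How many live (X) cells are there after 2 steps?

_XX_XX_XXXX_XXXX_XXXX
_XX_XX_XXXX_XXXX_XXXX
count of X: 16

16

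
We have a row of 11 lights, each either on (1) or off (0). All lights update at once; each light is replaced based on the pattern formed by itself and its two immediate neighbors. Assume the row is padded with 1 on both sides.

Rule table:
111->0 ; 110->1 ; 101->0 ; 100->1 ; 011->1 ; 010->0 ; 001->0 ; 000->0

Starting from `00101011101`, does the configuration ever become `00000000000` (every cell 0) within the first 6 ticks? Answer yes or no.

10000010101
11000000001
01100000001
01110000001
01011000001
00011100001
tick 6 is 00011100001, still not uniform 0

no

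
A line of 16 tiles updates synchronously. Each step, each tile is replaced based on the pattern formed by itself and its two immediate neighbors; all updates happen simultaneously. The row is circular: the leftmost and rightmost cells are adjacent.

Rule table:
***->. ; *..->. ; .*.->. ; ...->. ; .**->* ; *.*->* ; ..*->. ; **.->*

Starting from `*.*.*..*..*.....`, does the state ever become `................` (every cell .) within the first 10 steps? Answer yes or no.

yes

.*.*............
..*.............
................
all cells are . at step 3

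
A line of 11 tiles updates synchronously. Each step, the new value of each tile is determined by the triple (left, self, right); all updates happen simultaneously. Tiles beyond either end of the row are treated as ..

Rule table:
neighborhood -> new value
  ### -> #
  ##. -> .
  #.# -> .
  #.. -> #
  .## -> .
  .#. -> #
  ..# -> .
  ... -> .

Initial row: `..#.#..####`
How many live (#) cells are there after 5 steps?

..#.##..##.
..#...#...#
..##..##..#
....#...#.#
....##..#.#
count of #: 4

4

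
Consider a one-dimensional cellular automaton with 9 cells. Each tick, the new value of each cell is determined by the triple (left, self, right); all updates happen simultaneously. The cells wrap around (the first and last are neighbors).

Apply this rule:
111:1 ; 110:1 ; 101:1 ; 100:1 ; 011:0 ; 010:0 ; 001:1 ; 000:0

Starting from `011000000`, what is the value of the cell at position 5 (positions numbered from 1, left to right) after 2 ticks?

1

tick 1: 101100000
tick 2: 010110001
position 5 holds 1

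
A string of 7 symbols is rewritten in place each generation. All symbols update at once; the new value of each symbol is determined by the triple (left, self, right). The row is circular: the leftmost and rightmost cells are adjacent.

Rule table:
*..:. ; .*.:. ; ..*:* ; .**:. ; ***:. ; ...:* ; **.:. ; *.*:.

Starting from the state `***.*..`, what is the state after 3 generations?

*......

......*
.*****.
*......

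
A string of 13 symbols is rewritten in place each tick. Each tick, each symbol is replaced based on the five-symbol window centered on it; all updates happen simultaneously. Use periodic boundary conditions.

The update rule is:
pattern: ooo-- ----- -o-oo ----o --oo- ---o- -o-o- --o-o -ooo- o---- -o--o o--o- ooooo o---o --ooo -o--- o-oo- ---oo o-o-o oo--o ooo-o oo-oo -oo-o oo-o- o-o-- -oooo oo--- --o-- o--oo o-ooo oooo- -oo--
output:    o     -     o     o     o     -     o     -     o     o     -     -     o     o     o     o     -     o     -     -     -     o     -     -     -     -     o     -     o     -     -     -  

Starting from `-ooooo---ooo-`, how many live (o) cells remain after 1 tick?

10

oo-o-ooooooo-
count of o: 10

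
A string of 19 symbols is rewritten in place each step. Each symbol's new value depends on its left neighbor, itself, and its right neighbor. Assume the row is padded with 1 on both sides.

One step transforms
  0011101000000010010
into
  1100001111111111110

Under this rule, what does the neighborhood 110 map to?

At position 4 the neighborhood is 110; the next row has 0 there.

0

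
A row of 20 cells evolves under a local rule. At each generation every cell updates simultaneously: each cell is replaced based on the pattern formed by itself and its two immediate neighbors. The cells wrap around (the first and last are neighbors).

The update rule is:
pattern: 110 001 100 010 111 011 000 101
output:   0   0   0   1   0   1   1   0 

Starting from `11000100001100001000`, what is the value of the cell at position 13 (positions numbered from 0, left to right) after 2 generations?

1

10010101101001101010
10010101001001001010
position 13 holds 1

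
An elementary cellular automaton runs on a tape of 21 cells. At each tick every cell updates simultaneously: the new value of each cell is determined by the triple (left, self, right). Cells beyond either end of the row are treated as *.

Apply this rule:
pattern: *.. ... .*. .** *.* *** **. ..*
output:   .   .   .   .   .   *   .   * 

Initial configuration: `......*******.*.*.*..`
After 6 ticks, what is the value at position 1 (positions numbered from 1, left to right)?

.....*.*****........*
....*...***........*.
...*...*.*........*..
..*...*..........*..*
.*...*..........*..*.
....*..........*..*..
position 1 holds .

.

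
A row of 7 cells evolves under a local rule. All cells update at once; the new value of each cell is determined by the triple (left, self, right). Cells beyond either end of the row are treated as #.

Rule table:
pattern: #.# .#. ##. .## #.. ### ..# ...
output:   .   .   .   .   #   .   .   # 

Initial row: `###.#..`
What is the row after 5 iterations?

iteration 1: .....#.
iteration 2: ####...
iteration 3: ....##.
iteration 4: ###....
iteration 5: ...###.

...###.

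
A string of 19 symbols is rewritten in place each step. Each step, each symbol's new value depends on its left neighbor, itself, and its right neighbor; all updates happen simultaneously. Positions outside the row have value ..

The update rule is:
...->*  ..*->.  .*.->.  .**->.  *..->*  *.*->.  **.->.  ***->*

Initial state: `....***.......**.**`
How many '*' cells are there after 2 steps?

step 1: ***..*.******......
step 2: .*.*....****.******
count of *: 12

12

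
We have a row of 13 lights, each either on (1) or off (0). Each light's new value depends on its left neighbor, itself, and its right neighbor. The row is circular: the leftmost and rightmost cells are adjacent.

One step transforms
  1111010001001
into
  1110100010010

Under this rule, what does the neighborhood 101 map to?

At position 4 the neighborhood is 101; the next row has 1 there.

1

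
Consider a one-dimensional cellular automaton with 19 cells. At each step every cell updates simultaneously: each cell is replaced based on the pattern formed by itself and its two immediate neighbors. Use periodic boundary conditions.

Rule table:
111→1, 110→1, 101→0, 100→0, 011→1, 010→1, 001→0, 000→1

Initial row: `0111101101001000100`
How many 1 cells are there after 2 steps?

step 1: 0111101101001010101
step 2: 0111101101001010101
count of 1: 11

11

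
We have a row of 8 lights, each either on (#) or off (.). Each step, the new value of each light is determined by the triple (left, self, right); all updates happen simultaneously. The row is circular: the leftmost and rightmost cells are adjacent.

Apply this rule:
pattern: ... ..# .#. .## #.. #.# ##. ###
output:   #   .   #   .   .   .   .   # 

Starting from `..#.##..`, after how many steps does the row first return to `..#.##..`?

2

step 1: #.#....#
step 2: ..#.##..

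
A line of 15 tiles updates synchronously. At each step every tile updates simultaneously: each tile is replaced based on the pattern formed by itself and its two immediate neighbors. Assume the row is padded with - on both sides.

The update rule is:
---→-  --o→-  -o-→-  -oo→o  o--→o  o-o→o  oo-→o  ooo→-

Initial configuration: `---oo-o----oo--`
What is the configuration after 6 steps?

---ooo-o---ooo-
---o-oo-o--o-oo
----oooo-o--ooo
----o--oo-o-o-o
-----o-ooo-o-o-
------oo-oo-o-o

------oo-oo-o-o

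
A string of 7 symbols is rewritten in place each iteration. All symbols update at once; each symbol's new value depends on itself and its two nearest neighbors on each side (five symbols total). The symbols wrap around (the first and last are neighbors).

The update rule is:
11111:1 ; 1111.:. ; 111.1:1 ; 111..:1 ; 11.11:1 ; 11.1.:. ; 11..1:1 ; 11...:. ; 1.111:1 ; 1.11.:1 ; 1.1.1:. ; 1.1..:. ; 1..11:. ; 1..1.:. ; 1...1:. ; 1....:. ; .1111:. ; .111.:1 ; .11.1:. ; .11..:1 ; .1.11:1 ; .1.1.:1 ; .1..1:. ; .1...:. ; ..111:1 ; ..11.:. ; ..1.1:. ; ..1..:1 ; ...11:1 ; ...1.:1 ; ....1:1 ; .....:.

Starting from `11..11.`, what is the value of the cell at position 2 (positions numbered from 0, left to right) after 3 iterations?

111...1
..1..11
1.1...1
position 2 holds 1

1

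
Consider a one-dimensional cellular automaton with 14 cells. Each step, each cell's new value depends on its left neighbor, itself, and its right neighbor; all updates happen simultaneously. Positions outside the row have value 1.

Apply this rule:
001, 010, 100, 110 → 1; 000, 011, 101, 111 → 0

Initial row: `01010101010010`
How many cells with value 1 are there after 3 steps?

01010101011110
01010101000010
01010101100110
count of 1: 7

7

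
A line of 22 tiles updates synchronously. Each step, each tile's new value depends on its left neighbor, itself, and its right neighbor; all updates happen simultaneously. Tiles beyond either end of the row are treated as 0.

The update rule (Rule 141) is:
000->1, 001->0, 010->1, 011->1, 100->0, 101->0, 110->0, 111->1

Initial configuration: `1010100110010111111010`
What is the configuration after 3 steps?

step 1: 1010100100010111110010
step 2: 1010100101010111100010
step 3: 1010100101010111001010

1010100101010111001010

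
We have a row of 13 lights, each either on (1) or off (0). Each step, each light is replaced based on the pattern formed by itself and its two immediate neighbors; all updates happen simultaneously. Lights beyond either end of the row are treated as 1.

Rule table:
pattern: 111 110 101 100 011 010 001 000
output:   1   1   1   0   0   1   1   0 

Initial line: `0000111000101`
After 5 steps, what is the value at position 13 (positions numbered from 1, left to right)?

0001011001110
0011101010111
0101111111011
1110111111101
1111011111110
position 13 holds 0

0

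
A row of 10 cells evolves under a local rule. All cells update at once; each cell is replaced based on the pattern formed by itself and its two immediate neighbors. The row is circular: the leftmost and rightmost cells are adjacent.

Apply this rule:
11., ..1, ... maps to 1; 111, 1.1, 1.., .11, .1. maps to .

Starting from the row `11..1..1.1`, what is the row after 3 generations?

1.111..1..

.1.1..1...
1....1..11
1.111..1..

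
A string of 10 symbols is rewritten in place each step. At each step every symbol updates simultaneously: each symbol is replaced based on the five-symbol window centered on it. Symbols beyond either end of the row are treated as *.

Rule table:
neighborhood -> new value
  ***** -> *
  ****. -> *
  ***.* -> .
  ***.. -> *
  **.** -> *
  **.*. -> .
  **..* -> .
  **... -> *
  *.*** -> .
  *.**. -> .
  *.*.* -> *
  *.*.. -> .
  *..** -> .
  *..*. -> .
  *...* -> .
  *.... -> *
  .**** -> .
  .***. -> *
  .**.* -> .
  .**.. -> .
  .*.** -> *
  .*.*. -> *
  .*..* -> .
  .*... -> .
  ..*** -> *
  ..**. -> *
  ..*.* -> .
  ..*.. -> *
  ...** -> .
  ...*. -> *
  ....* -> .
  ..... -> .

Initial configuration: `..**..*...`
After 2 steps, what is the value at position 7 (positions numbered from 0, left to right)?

.

step 1: ..*...*...
step 2: ..*..**...
position 7 holds .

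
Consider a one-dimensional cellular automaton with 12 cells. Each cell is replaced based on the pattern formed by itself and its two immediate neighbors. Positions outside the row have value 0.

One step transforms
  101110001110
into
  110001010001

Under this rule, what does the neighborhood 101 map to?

At position 1 the neighborhood is 101; the next row has 1 there.

1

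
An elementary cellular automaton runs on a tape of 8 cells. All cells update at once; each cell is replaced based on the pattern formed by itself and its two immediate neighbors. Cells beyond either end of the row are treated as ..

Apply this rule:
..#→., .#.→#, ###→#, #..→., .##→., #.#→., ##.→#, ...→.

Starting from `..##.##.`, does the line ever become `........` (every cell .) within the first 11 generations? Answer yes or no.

no

...#..#.
...#..#.  (fixed point — unchanged through generation 11)
generation 11 is ...#..#., still not uniform .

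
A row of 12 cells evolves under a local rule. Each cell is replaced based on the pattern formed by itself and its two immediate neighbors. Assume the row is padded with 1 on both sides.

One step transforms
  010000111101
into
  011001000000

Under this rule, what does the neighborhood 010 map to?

1

At position 1 the neighborhood is 010; the next row has 1 there.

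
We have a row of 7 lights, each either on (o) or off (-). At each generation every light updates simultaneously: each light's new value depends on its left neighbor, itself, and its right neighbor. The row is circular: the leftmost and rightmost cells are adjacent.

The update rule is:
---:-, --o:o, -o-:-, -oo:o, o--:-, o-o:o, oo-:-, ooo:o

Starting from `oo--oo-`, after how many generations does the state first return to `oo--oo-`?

7

generation 1: o--oo-o
generation 2: --oo-oo
generation 3: -oo-oo-
generation 4: oo-oo--
generation 5: o-oo--o
generation 6: -oo--oo
generation 7: oo--oo-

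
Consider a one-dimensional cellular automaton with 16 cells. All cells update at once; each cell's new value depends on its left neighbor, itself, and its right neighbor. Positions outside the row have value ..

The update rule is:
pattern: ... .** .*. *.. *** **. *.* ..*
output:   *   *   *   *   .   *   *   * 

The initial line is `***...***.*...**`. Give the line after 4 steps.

*.*****.********
***...***......*
*.*****.********  (repeats step 1; period 2)
step 4: ***...***......*

***...***......*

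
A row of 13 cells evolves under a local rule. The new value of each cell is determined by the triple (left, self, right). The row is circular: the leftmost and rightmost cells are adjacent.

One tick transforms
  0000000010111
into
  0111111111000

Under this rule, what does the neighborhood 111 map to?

0

At position 11 the neighborhood is 111; the next row has 0 there.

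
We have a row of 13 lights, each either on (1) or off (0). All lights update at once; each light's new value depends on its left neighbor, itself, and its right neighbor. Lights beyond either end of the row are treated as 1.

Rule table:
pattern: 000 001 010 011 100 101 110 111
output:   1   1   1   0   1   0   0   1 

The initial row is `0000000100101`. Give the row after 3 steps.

step 1: 1111111111100
step 2: 1111111111011
step 3: 1111111110001

1111111110001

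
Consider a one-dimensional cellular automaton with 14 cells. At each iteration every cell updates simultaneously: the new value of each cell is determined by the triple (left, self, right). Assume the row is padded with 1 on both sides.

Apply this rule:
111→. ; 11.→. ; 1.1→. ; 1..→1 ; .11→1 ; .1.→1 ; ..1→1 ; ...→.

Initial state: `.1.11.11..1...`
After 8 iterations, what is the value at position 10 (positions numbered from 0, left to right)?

.

.1.1..1.1111.1
.1.1111.1....1
.1.1....11..11
.1.11..11.111.
.1.1.111..1...
.1.1.1..1111.1
.1.1.1111....1
.1.1.1...1..11
position 10 holds .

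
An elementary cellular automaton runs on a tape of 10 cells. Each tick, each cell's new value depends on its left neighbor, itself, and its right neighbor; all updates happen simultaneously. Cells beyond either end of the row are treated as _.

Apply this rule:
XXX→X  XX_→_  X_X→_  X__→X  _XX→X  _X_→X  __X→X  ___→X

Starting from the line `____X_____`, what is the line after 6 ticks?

tick 1: XXXXXXXXXX
tick 2: XXXXXXXXX_
tick 3: XXXXXXXX_X
tick 4: XXXXXXX__X
tick 5: XXXXXX_XXX
tick 6: XXXXX__XX_

XXXXX__XX_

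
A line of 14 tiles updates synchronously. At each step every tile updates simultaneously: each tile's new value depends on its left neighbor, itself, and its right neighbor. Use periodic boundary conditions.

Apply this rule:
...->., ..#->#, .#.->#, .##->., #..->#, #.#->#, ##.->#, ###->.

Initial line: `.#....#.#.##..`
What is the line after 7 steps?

###..#####.##.
..###....##.##
##..##..#.##.#
.###.#####.##.
#..##....##.##
###.##..#.##..
..##.#####.###

..##.#####.###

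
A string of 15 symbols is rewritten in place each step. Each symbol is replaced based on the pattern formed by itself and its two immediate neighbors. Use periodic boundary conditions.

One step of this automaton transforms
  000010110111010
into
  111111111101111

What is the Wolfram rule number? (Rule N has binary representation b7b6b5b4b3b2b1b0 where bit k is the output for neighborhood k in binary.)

position 10: 111 → 0  (bit 7 = 0)
position 7: 110 → 1  (bit 6 = 1)
position 5: 101 → 1  (bit 5 = 1)
position 14: 100 → 1  (bit 4 = 1)
position 6: 011 → 1  (bit 3 = 1)
position 4: 010 → 1  (bit 2 = 1)
position 3: 001 → 1  (bit 1 = 1)
position 0: 000 → 1  (bit 0 = 1)
bits b7..b0 = 01111111 = 127

127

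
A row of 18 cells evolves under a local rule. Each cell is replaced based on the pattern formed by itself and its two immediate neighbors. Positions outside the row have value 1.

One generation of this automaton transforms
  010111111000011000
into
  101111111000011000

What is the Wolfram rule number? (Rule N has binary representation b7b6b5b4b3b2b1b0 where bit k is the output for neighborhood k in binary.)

232

position 4: 111 → 1  (bit 7 = 1)
position 8: 110 → 1  (bit 6 = 1)
position 0: 101 → 1  (bit 5 = 1)
position 9: 100 → 0  (bit 4 = 0)
position 3: 011 → 1  (bit 3 = 1)
position 1: 010 → 0  (bit 2 = 0)
position 12: 001 → 0  (bit 1 = 0)
position 10: 000 → 0  (bit 0 = 0)
bits b7..b0 = 11101000 = 232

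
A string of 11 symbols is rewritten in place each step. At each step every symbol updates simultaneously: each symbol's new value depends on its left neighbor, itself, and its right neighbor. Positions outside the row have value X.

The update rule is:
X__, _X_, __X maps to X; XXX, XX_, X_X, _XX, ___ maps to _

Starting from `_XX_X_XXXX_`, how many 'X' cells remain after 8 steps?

5

____X______
X__XXX____X
_XX___X__X_
___X_XXXXX_
X_XX_______
____X_____X
X__XXX___X_
_XX___X_XX_
count of X: 5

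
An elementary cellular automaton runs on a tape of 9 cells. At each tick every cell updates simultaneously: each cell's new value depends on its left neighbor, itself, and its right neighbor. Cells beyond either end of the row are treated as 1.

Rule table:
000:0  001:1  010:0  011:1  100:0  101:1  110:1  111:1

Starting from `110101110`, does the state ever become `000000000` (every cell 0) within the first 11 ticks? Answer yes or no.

no

tick 1: 111011111
tick 2: 111111111
tick 3: 111111111  (fixed point — unchanged through tick 11)
tick 11 is 111111111, still not uniform 0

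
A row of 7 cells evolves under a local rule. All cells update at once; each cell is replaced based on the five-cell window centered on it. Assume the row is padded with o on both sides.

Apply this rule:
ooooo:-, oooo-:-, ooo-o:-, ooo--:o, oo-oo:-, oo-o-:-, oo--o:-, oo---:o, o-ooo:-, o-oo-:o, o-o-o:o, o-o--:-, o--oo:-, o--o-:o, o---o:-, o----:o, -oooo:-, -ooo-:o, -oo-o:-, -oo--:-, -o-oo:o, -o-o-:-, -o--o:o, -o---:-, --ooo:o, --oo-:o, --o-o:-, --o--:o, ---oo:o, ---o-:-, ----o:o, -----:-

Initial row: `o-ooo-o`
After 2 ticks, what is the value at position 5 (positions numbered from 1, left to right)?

-

---o---
o--o--o
position 5 holds -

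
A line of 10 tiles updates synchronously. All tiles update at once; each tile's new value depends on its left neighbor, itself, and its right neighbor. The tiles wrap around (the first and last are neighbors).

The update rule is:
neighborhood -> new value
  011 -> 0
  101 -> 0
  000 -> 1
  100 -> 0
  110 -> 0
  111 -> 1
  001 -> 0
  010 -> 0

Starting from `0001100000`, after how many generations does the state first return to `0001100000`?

1100001111
1001100111
0000000011
0111111000
0011110011
0001100000

6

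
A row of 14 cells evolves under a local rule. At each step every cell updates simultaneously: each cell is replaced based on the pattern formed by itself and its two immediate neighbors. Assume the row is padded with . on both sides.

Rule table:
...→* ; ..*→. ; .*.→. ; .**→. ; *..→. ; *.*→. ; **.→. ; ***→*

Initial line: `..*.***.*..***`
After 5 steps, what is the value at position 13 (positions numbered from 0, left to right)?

*....*......*.
..**...****...
*....*..**..**
..**..........
*....*********
position 13 holds *

*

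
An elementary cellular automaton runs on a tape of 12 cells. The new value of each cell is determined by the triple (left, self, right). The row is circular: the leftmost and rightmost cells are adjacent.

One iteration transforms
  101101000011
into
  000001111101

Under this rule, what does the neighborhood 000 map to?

At position 7 the neighborhood is 000; the next row has 1 there.

1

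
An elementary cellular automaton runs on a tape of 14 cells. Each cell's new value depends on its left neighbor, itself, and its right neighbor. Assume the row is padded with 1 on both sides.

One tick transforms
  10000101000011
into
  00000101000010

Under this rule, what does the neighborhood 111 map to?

0

At position 13 the neighborhood is 111; the next row has 0 there.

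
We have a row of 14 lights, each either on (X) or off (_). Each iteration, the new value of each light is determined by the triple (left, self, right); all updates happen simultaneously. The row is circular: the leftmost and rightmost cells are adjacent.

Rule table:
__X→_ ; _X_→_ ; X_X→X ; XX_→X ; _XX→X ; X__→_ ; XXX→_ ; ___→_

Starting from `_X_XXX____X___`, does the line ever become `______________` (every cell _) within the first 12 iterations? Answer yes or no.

yes

__XX_X________
__XXX_________
__X_X_________
___X__________
______________
all cells are _ at iteration 5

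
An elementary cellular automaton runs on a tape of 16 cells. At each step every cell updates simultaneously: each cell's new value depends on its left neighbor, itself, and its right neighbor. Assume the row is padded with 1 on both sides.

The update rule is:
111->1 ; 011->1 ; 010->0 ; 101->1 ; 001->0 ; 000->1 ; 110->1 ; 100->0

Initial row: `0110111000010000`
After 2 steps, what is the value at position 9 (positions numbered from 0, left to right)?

1

step 1: 1111111011000110
step 2: 1111111111010111
position 9 holds 1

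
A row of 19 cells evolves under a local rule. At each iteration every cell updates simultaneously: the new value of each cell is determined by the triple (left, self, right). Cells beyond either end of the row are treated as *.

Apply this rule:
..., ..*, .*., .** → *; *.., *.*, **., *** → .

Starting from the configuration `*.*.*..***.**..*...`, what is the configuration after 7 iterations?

..*.*.**...*..**.**
.**.*.*..***.**..*.
.*..*.*.**...*..**.
.*.**.*.*..***.**..
.*.*..*.*.**...*..*
.*.*.**.*.*..***.**
.*.*.*..*.*.**...*.

.*.*.*..*.*.**...*.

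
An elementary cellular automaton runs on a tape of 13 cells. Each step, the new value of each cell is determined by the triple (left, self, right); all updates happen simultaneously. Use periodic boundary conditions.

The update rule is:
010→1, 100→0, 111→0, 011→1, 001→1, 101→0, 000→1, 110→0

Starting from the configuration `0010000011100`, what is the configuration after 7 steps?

1100011110111

1110111110001
0000100000111
0111101111100
1100001000001
0001111011111
0111000010000
1100011110111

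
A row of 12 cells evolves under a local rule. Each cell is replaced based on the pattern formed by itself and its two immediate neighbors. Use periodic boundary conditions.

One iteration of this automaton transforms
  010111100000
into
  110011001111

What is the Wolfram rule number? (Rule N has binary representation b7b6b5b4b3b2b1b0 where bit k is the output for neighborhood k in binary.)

position 4: 111 → 1  (bit 7 = 1)
position 6: 110 → 0  (bit 6 = 0)
position 2: 101 → 0  (bit 5 = 0)
position 7: 100 → 0  (bit 4 = 0)
position 3: 011 → 0  (bit 3 = 0)
position 1: 010 → 1  (bit 2 = 1)
position 0: 001 → 1  (bit 1 = 1)
position 8: 000 → 1  (bit 0 = 1)
bits b7..b0 = 10000111 = 135

135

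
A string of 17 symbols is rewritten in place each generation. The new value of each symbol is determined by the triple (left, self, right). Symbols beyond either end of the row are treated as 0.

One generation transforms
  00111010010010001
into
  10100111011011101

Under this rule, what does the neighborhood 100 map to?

1

At position 7 the neighborhood is 100; the next row has 1 there.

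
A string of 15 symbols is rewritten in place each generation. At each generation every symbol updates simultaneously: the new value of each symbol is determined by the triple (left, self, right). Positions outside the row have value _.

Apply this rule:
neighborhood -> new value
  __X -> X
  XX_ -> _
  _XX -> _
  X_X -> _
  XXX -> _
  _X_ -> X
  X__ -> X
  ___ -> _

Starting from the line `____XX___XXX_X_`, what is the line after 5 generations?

generation 1: ___X__X_X____XX
generation 2: __XXXXX_XX__X__
generation 3: _X________XXXX_
generation 4: XXX______X____X
generation 5: ___X____XXX__XX

___X____XXX__XX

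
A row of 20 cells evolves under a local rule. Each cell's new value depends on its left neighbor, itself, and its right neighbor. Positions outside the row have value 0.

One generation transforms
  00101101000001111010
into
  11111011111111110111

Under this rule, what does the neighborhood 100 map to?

At position 8 the neighborhood is 100; the next row has 1 there.

1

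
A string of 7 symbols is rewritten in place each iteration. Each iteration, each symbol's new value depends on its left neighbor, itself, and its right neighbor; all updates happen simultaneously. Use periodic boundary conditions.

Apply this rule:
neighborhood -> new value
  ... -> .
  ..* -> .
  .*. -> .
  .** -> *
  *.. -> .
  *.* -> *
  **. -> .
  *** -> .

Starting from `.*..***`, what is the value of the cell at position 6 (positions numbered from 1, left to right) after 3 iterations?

*...*..
.......
.......
position 6 holds .

.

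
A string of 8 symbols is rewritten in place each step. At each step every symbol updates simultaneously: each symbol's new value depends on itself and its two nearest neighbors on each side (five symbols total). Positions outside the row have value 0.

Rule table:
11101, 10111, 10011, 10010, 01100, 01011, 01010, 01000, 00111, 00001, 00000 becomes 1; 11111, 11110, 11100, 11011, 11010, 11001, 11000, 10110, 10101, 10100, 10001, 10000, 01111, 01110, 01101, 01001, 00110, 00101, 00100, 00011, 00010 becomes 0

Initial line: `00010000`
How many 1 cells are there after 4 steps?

step 1: 11001011
step 2: 01010101
step 3: 00101010
step 4: 10010101
count of 1: 4

4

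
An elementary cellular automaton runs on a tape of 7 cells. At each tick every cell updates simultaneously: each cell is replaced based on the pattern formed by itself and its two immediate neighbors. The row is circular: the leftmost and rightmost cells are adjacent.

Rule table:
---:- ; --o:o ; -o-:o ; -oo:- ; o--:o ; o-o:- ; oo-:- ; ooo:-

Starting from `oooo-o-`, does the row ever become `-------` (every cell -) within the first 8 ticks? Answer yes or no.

yes

tick 1: -----o-
tick 2: ----ooo
tick 3: o--o---
tick 4: ooooo-o
tick 5: -------
all cells are - at tick 5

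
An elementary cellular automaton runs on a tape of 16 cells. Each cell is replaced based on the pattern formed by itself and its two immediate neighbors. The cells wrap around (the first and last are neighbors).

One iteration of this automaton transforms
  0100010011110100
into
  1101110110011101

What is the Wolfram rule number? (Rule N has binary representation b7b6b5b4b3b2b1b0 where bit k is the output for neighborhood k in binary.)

position 9: 111 → 0  (bit 7 = 0)
position 11: 110 → 1  (bit 6 = 1)
position 12: 101 → 1  (bit 5 = 1)
position 2: 100 → 0  (bit 4 = 0)
position 8: 011 → 1  (bit 3 = 1)
position 1: 010 → 1  (bit 2 = 1)
position 0: 001 → 1  (bit 1 = 1)
position 3: 000 → 1  (bit 0 = 1)
bits b7..b0 = 01101111 = 111

111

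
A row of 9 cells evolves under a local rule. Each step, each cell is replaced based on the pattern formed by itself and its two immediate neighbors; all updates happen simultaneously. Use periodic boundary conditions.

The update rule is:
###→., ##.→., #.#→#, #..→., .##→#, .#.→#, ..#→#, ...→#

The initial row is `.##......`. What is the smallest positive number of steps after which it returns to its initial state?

##..#####
...##....
####..###
.....##..
######..#
.......##
.#######.
##.......
#..######
..##.....
###..####
....##...
#####..##
......##.
#######..
#.......#
..#######
.##......

18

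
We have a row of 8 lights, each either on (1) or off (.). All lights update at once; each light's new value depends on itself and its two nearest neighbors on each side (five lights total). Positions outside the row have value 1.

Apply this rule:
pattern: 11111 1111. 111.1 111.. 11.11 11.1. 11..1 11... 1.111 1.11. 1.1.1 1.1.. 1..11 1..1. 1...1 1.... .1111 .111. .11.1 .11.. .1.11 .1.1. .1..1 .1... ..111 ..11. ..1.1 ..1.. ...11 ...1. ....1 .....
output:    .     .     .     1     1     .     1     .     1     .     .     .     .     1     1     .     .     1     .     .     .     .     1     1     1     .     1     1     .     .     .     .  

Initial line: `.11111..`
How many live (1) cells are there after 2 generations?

3

11...11.
.1.1...1
count of 1: 3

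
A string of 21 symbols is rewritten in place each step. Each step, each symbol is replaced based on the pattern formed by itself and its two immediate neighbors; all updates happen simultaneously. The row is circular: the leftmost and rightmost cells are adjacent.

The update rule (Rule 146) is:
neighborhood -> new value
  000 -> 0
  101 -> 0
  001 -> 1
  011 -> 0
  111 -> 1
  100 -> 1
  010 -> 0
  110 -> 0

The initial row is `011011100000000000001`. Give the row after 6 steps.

000001010000000000010
000010001000000000101
100101010100000001000
011000000010000010101
000100000101000100000
001010001000101010000

001010001000101010000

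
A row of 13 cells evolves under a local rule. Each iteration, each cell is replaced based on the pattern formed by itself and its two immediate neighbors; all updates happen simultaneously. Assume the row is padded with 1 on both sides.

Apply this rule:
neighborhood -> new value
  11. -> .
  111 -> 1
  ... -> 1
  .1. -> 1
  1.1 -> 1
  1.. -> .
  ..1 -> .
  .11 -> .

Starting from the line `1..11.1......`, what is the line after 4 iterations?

iteration 1: .....11.1111.
iteration 2: .111...1.11.1
iteration 3: 1.1..1.11..1.
iteration 4: .11..11....11

.11..11....11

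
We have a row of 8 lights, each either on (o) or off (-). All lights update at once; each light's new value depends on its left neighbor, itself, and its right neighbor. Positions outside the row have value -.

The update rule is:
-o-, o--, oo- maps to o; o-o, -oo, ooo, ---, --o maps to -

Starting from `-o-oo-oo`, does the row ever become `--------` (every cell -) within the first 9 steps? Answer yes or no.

-o--o--o
-oo-oo-o
--o--o-o
--oo-o-o
---o-o-o
---o-o-o  (fixed point — unchanged through step 9)
step 9 is ---o-o-o, still not uniform -

no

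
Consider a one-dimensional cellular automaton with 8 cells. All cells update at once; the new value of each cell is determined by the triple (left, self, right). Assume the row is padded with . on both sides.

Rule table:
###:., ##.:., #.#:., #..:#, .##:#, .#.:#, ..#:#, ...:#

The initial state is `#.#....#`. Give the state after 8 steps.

#.#.....

#.######
#.#.....
#.######  (repeats step 1; period 2)
step 8: #.#.....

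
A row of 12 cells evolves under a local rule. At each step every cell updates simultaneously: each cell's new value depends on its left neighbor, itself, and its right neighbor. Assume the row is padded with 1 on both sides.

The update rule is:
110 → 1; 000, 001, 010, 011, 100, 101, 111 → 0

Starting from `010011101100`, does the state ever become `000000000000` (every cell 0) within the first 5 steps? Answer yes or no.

yes

000000100100
000000000000
all cells are 0 at step 2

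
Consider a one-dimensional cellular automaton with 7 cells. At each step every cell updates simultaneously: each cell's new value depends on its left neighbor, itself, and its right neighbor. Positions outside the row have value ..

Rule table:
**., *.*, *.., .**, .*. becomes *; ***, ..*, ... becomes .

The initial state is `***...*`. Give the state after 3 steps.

*.**..*
*****.*
*...***

*...***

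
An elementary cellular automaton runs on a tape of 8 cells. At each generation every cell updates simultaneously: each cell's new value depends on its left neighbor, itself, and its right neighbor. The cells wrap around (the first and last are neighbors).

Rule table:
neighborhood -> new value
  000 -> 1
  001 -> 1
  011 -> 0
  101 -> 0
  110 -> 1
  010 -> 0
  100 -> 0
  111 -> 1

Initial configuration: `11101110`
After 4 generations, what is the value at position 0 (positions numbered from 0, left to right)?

01100110
10101010
00000000
11111111
position 0 holds 1

1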